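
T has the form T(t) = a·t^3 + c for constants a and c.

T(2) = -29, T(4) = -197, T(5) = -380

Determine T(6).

From T(2) = -29 and T(4) = -197: 8a + c = -29 and 64a + c = -197.
Subtracting: 56a = -168, so a = -3; then c = -29 − (-3)·8 = -5.
So T(t) = -3t³ − 5, and T(6) = -653.

-653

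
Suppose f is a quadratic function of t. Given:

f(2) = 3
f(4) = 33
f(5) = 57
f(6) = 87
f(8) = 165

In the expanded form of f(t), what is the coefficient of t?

-3

Write f(t) = at² + bt + c; the 5 given values yield a linear system in the 3 coefficients.
Solving, f(t) = 3t² - 3t - 3.
The coefficient of t is -3.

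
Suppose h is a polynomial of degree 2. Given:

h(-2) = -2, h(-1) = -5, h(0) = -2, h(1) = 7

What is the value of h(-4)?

First differences: -3, 3, 9. Second differences: 6, 6.
Level-2 differences are constant, so h has degree 2.
Fitting a degree-2 polynomial gives h(t) = 3t² + 6t - 2.
Then h(-4) = 22.

22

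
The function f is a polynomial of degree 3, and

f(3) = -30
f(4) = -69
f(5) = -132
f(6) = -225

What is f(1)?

0

Write f(t) = at³ + bt² + ct + d; the 4 given values yield a linear system in the 4 coefficients.
Solving, f(t) = -t³ - 2t + 3.
Then f(1) = 0.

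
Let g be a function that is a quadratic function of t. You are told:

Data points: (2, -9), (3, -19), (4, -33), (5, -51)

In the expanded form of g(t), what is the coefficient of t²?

First differences: -10, -14, -18. Second differences: -4, -4.
Level-2 differences are constant, so g has degree 2.
Fitting a degree-2 polynomial gives g(t) = -2t² - 1.
The coefficient of t² is -2.

-2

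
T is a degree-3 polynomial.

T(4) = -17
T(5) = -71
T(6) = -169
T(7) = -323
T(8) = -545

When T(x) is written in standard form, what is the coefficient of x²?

Write T(x) = ax³ + bx² + cx + d; the 5 given values yield a linear system in the 4 coefficients.
Solving, T(x) = -2x³ + 8x² - 4x - 1.
The coefficient of x² is 8.

8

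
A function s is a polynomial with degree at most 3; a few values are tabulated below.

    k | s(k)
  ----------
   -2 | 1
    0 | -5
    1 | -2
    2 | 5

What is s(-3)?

10

Write s(k) = ak³ + bk² + ck + d; the 4 given values yield a linear system in the 4 coefficients.
Solving, the leading coefficient vanishes, and s(k) = 2k² + k - 5.
Then s(-3) = 10.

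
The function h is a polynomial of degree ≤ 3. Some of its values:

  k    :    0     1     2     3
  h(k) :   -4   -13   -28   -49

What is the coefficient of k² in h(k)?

-3

Write h(k) = ak³ + bk² + ck + d; the 4 given values yield a linear system in the 4 coefficients.
Solving, the leading coefficient vanishes, and h(k) = -3k² - 6k - 4.
The coefficient of k² is -3.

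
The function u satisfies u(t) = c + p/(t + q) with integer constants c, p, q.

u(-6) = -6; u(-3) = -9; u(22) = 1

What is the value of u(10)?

4

(u(t) − c)(t + q) = p for each data point; the three points give a linear system in c and q, then p follows.
Solving: c = -1, q = -2, p = 40, so u(t) = -1 + 40/(t − 2).
Then u(10) = -1 + 40/8 = 4.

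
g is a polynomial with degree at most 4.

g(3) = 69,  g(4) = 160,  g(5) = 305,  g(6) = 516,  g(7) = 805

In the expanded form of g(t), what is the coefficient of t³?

First differences: 91, 145, 211, 289. Second differences: 54, 66, 78. Third differences: 12, 12.
Level-3 differences are constant, so g has degree 3.
Fitting a degree-3 polynomial gives g(t) = 2t³ + 3t² - 4t.
The coefficient of t³ is 2.

2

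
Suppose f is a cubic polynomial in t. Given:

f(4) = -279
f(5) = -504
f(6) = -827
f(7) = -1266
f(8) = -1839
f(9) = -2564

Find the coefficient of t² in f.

-4

First differences: -225, -323, -439, -573, -725. Second differences: -98, -116, -134, -152. Third differences: -18, -18, -18.
Level-3 differences are constant, so f has degree 3.
Fitting a degree-3 polynomial gives f(t) = -3t³ - 4t² - 6t + 1.
The coefficient of t² is -4.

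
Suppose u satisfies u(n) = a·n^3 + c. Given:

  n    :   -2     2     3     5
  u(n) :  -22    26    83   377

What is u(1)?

5

From u(-2) = -22 and u(2) = 26: -8a + c = -22 and 8a + c = 26.
Subtracting: 16a = 48, so a = 3; then c = -22 − 3·(-8) = 2.
So u(n) = 3n³ + 2, and u(1) = 5.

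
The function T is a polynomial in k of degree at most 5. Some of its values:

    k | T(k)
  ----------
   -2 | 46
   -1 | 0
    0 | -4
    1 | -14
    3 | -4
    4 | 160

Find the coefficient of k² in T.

Write T(k) = ak^5 + bk^4 + ck³ + dk² + ek + p; the 6 given values yield a linear system in the 6 coefficients.
Solving, the leading coefficient vanishes, and T(k) = 2k^4 - 4k³ - 5k² - 3k - 4.
The coefficient of k² is -5.

-5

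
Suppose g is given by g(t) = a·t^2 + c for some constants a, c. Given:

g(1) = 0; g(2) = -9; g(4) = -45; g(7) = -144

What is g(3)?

From g(1) = 0 and g(2) = -9: 1a + c = 0 and 4a + c = -9.
Subtracting: 3a = -9, so a = -3; then c = 0 − (-3)·1 = 3.
So g(t) = -3t² + 3, and g(3) = -24.

-24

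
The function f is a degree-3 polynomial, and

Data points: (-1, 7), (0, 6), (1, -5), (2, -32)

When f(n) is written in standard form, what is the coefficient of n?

-5

Write f(n) = an³ + bn² + cn + d; the 4 given values yield a linear system in the 4 coefficients.
Solving, f(n) = -n³ - 5n² - 5n + 6.
The coefficient of n is -5.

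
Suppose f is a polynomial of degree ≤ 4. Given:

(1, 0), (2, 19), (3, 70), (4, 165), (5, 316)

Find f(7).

834

First differences: 19, 51, 95, 151. Second differences: 32, 44, 56. Third differences: 12, 12.
Level-3 differences are constant, so f has degree 3.
Fitting a degree-3 polynomial gives f(k) = 2k³ + 4k² - 7k + 1.
Then f(7) = 834.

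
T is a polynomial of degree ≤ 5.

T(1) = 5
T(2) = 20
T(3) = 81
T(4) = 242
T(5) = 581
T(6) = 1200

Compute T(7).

Write T(x) = ax^5 + bx^4 + cx³ + dx² + ex + p; the 6 given values yield a linear system in the 6 coefficients.
Solving, the leading coefficient vanishes, and T(x) = x^4 - x³ + 4x² - 5x + 6.
Then T(7) = 2225.

2225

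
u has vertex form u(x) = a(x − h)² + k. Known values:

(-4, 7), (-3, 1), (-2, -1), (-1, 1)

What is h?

First differences -6, -2, 2; second difference 4 = 2a, so a = 2.
Expanding, the x-coefficient is −2ah = -4h; matching it to the data gives h = -2, and then k = -1.
So u(x) = 2(x + 2)² − 1.
Hence h = -2.

-2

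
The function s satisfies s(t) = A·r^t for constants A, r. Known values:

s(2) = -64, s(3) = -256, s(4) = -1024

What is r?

Consecutive ratio: -256/(-64) = 4, and -1024/(-256) = 4, so r = 4.
Then A·4^2 = -64 gives A = -4, and s(t) = -4·4^t.

4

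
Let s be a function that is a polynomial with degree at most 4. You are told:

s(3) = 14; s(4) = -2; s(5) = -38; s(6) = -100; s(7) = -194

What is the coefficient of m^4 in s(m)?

First differences: -16, -36, -62, -94. Second differences: -20, -26, -32. Third differences: -6, -6.
Level-3 differences are constant, so s has degree 3.
Fitting a degree-3 polynomial gives s(m) = -m³ + 2m² + 7m + 2.
The coefficient of m^4 is 0.

0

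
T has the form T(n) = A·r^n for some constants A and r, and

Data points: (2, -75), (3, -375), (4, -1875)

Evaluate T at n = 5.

-9375

Consecutive ratio: -375/(-75) = 5, and -1875/(-375) = 5, so r = 5.
Then A·5^2 = -75 gives A = -3, and T(n) = -3·5^n.
T(5) = -3·5^5 = -9375.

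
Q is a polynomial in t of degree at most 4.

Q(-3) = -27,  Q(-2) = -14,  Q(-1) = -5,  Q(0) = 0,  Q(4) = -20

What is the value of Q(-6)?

-90

Write Q(t) = at^4 + bt³ + ct² + dt + e; the 5 given values yield a linear system in the 5 coefficients.
Solving, the top 2 coefficients vanish, and Q(t) = -2t² + 3t.
Then Q(-6) = -90.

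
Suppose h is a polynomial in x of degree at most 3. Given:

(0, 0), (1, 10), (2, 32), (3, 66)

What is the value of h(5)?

First differences: 10, 22, 34. Second differences: 12, 12.
Level-2 differences are constant, so h has degree 2.
Fitting a degree-2 polynomial gives h(x) = 6x² + 4x.
Then h(5) = 170.

170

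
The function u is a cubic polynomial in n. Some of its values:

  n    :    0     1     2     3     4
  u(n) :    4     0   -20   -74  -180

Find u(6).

-620

Write u(n) = an³ + bn² + cn + d; the 5 given values yield a linear system in the 4 coefficients.
Solving, u(n) = -3n³ + n² - 2n + 4.
Then u(6) = -620.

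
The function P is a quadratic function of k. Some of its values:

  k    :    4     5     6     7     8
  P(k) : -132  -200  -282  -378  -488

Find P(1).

First differences: -68, -82, -96, -110. Second differences: -14, -14, -14.
Level-2 differences are constant, so P has degree 2.
Fitting a degree-2 polynomial gives P(k) = -7k² - 5k.
Then P(1) = -12.

-12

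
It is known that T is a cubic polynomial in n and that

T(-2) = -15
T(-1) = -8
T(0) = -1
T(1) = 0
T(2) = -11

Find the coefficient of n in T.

5

First differences: 7, 7, 1, -11. Second differences: 0, -6, -12. Third differences: -6, -6.
Level-3 differences are constant, so T has degree 3.
Fitting a degree-3 polynomial gives T(n) = -n³ - 3n² + 5n - 1.
The coefficient of n is 5.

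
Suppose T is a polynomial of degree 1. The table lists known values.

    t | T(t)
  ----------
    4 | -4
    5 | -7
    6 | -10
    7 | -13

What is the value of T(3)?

First differences: -3, -3, -3.
Level-1 differences are constant, so T has degree 1.
Fitting a degree-1 polynomial gives T(t) = -3t + 8.
Then T(3) = -1.

-1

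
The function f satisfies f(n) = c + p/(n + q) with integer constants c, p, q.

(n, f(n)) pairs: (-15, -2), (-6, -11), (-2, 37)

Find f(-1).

19

(f(n) − c)(n + q) = p for each data point; the three points give a linear system in c and q, then p follows.
Solving: c = 1, q = 3, p = 36, so f(n) = 1 + 36/(n + 3).
Then f(-1) = 1 + 36/2 = 19.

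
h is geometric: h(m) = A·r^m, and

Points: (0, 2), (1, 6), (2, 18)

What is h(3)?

Consecutive ratio: 6/2 = 3, and 18/6 = 3, so r = 3.
Then A·3^0 = 2 gives A = 2, and h(m) = 2·3^m.
h(3) = 2·3^3 = 54.

54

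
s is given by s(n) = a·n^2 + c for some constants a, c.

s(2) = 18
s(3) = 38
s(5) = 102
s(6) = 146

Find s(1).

6

From s(2) = 18 and s(3) = 38: 4a + c = 18 and 9a + c = 38.
Subtracting: 5a = 20, so a = 4; then c = 18 − 4·4 = 2.
So s(n) = 4n² + 2, and s(1) = 6.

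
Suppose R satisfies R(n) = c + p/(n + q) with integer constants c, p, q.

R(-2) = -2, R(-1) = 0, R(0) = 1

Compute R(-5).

(R(n) − c)(n + q) = p for each data point; the three points give a linear system in c and q, then p follows.
Solving: c = 4, q = 4, p = -12, so R(n) = 4 − 12/(n + 4).
Then R(-5) = 4 − 12/(-1) = 16.

16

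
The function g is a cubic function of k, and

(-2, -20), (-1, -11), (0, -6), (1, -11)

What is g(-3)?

-27

Write g(k) = ak³ + bk² + ck + d; the 4 given values yield a linear system in the 4 coefficients.
Solving, g(k) = -k³ - 5k² + k - 6.
Then g(-3) = -27.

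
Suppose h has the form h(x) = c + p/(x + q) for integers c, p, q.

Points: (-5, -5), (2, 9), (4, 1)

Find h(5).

(h(x) − c)(x + q) = p for each data point; the three points give a linear system in c and q, then p follows.
Solving: c = -3, q = -1, p = 12, so h(x) = -3 + 12/(x − 1).
Then h(5) = -3 + 12/4 = 0.

0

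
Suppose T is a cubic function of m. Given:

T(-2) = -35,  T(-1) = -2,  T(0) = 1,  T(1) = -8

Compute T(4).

Write T(m) = am³ + bm² + cm + d; the 4 given values yield a linear system in the 4 coefficients.
Solving, T(m) = 3m³ - 6m² - 6m + 1.
Then T(4) = 73.

73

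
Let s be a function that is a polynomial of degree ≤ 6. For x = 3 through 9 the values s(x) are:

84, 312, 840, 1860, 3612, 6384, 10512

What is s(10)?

16380

First differences: 228, 528, 1020, 1752, 2772, 4128. Second differences: 300, 492, 732, 1020, 1356. Third differences: 192, 240, 288, 336. Fourth differences: 48, 48, 48.
Level-4 differences are constant, so s has degree 4.
Extending the table by one column gives the next first difference 5868, so s(10) = 10512 + 5868 = 16380.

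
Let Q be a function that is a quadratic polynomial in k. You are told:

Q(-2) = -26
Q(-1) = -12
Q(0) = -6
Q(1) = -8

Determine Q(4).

First differences: 14, 6, -2. Second differences: -8, -8.
Level-2 differences are constant, so Q has degree 2.
Fitting a degree-2 polynomial gives Q(k) = -4k² + 2k - 6.
Then Q(4) = -62.

-62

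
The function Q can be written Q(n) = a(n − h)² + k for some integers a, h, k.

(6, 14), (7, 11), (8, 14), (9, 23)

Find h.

First differences -3, 3, 9; second difference 6 = 2a, so a = 3.
Expanding, the n-coefficient is −2ah = -6h; matching it to the data gives h = 7, and then k = 11.
So Q(n) = 3(n − 7)² + 11.
Hence h = 7.

7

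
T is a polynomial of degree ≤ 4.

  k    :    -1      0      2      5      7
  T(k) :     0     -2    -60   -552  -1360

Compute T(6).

Write T(k) = ak^4 + bk³ + ck² + dk + e; the 5 given values yield a linear system in the 5 coefficients.
Solving, the leading coefficient vanishes, and T(k) = -3k³ - 6k² - 5k - 2.
Then T(6) = -896.

-896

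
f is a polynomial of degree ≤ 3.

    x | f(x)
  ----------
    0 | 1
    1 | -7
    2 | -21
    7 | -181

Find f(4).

-67

Write f(x) = ax³ + bx² + cx + d; the 4 given values yield a linear system in the 4 coefficients.
Solving, the leading coefficient vanishes, and f(x) = -3x² - 5x + 1.
Then f(4) = -67.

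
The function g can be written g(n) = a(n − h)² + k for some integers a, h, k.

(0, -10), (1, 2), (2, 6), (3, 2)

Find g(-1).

First differences 12, 4, -4; second difference -8 = 2a, so a = -4.
Expanding, the n-coefficient is −2ah = 8h; matching it to the data gives h = 2, and then k = 6.
So g(n) = -4(n − 2)² + 6.
g(-1) = -4·(-3)² + 6 = -30.

-30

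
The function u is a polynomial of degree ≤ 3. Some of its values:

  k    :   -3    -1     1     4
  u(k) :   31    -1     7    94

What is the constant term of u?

Write u(k) = ak³ + bk² + ck + d; the 4 given values yield a linear system in the 4 coefficients.
Solving, the leading coefficient vanishes, and u(k) = 5k² + 4k - 2.
The constant term is u(0) = -2.

-2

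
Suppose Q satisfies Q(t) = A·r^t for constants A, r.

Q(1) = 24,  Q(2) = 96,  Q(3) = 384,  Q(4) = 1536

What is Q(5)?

6144

Consecutive ratio: 96/24 = 4, and 384/96 = 4, so r = 4.
Then A·4^1 = 24 gives A = 6, and Q(t) = 6·4^t.
Q(5) = 6·4^5 = 6144.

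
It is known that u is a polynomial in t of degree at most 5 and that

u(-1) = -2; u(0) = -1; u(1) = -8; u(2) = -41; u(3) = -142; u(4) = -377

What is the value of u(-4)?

-233

First differences: 1, -7, -33, -101, -235. Second differences: -8, -26, -68, -134. Third differences: -18, -42, -66. Fourth differences: -24, -24.
Level-4 differences are constant, so u has degree 4.
Fitting a degree-4 polynomial gives u(t) = -t^4 - t³ - 3t² - 2t - 1.
Then u(-4) = -233.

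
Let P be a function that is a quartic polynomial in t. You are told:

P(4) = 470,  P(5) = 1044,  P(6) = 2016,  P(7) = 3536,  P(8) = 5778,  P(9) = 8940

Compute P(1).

-4

Write P(t) = at^4 + bt³ + ct² + dt + e; the 6 given values yield a linear system in the 5 coefficients.
Solving, P(t) = t^4 + 3t³ + 3t² - 5t - 6.
Then P(1) = -4.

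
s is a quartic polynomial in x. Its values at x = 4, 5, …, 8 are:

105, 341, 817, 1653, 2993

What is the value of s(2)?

Write s(x) = ax^4 + bx³ + cx² + dx + e; the 5 given values yield a linear system in the 5 coefficients.
Solving, s(x) = x^4 - 2x³ - x² - 2x + 1.
Then s(2) = -7.

-7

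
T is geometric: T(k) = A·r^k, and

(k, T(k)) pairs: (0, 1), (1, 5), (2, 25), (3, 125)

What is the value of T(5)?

3125

Consecutive ratio: 5/1 = 5, and 25/5 = 5, so r = 5.
Then A·5^0 = 1 gives A = 1, and T(k) = 1·5^k.
T(5) = 1·5^5 = 3125.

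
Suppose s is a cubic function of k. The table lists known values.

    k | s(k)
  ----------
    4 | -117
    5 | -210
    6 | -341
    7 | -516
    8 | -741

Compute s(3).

First differences: -93, -131, -175, -225. Second differences: -38, -44, -50. Third differences: -6, -6.
Level-3 differences are constant, so s has degree 3.
Fitting a degree-3 polynomial gives s(k) = -k³ - 4k² + 4k - 5.
Then s(3) = -56.

-56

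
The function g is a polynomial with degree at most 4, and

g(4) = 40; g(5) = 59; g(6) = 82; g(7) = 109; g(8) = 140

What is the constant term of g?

First differences: 19, 23, 27, 31. Second differences: 4, 4, 4.
Level-2 differences are constant, so g has degree 2.
Fitting a degree-2 polynomial gives g(m) = 2m² + m + 4.
The constant term is g(0) = 4.

4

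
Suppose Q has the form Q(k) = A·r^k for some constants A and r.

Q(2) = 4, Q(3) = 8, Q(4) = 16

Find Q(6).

64

Consecutive ratio: 8/4 = 2, and 16/8 = 2, so r = 2.
Then A·2^2 = 4 gives A = 1, and Q(k) = 1·2^k.
Q(6) = 1·2^6 = 64.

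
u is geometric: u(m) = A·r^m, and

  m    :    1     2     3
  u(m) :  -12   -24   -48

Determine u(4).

Consecutive ratio: -24/(-12) = 2, and -48/(-24) = 2, so r = 2.
Then A·2^1 = -12 gives A = -6, and u(m) = -6·2^m.
u(4) = -6·2^4 = -96.

-96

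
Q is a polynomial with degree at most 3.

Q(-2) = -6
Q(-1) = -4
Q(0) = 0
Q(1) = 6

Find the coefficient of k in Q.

First differences: 2, 4, 6. Second differences: 2, 2.
Level-2 differences are constant, so Q has degree 2.
Fitting a degree-2 polynomial gives Q(k) = k² + 5k.
The coefficient of k is 5.

5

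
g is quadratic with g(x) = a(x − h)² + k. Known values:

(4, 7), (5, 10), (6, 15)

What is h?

First differences 3, 5; second difference 2 = 2a, so a = 1.
Expanding, the x-coefficient is −2ah = -2h; matching it to the data gives h = 3, and then k = 6.
So g(x) = 1(x − 3)² + 6.
Hence h = 3.

3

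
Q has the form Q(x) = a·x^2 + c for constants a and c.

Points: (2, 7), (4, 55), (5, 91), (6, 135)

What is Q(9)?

From Q(2) = 7 and Q(4) = 55: 4a + c = 7 and 16a + c = 55.
Subtracting: 12a = 48, so a = 4; then c = 7 − 4·4 = -9.
So Q(x) = 4x² − 9, and Q(9) = 315.

315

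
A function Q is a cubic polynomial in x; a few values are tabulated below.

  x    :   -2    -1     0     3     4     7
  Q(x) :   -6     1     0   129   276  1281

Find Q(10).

3510

Write Q(x) = ax³ + bx² + cx + d; the 6 given values yield a linear system in the 4 coefficients.
Solving, Q(x) = 3x³ + 5x² + x.
Then Q(10) = 3510.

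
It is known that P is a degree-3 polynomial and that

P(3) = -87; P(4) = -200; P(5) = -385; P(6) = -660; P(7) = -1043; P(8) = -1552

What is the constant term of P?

0

First differences: -113, -185, -275, -383, -509. Second differences: -72, -90, -108, -126. Third differences: -18, -18, -18.
Level-3 differences are constant, so P has degree 3.
Fitting a degree-3 polynomial gives P(x) = -3x³ - 2x.
The constant term is P(0) = 0.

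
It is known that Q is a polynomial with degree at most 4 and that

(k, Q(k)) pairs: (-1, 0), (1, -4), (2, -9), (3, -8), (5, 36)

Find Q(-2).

Write Q(k) = ak^4 + bk³ + ck² + dk + e; the 5 given values yield a linear system in the 5 coefficients.
Solving, the leading coefficient vanishes, and Q(k) = k³ - 3k² - 3k + 1.
Then Q(-2) = -13.

-13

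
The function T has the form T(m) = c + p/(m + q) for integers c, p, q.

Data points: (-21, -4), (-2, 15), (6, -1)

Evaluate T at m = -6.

(T(m) − c)(m + q) = p for each data point; the three points give a linear system in c and q, then p follows.
Solving: c = -3, q = 3, p = 18, so T(m) = -3 + 18/(m + 3).
Then T(-6) = -3 + 18/(-3) = -9.

-9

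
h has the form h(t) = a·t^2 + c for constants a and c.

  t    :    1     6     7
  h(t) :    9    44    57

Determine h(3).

From h(1) = 9 and h(6) = 44: 1a + c = 9 and 36a + c = 44.
Subtracting: 35a = 35, so a = 1; then c = 9 − 1·1 = 8.
So h(t) = 1t² + 8, and h(3) = 17.

17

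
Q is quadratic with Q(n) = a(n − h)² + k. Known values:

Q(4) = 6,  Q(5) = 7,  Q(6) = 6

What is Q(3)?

First differences 1, -1; second difference -2 = 2a, so a = -1.
Expanding, the n-coefficient is −2ah = 2h; matching it to the data gives h = 5, and then k = 7.
So Q(n) = -1(n − 5)² + 7.
Q(3) = -1·(-2)² + 7 = 3.

3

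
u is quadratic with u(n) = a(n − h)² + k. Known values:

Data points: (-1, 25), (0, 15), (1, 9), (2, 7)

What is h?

2

First differences -10, -6, -2; second difference 4 = 2a, so a = 2.
Expanding, the n-coefficient is −2ah = -4h; matching it to the data gives h = 2, and then k = 7.
So u(n) = 2(n − 2)² + 7.
Hence h = 2.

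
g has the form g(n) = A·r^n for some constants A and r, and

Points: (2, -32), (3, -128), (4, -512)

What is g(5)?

-2048

Consecutive ratio: -128/(-32) = 4, and -512/(-128) = 4, so r = 4.
Then A·4^2 = -32 gives A = -2, and g(n) = -2·4^n.
g(5) = -2·4^5 = -2048.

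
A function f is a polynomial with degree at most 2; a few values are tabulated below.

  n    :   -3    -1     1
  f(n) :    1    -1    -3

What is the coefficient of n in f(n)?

Write f(n) = an² + bn + c; the 3 given values yield a linear system in the 3 coefficients.
Solving, the leading coefficient vanishes, and f(n) = -n - 2.
The coefficient of n is -1.

-1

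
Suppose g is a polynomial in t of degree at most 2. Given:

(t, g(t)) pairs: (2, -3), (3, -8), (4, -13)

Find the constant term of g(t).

Write g(t) = at² + bt + c; the 3 given values yield a linear system in the 3 coefficients.
Solving, the leading coefficient vanishes, and g(t) = -5t + 7.
The constant term is g(0) = 7.

7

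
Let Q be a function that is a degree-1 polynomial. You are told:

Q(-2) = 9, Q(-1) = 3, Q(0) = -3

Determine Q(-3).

15

First differences: -6, -6.
Level-1 differences are constant, so Q has degree 1.
Fitting a degree-1 polynomial gives Q(t) = -6t - 3.
Then Q(-3) = 15.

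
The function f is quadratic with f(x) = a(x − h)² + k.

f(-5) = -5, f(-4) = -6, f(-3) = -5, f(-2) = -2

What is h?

-4

First differences -1, 1, 3; second difference 2 = 2a, so a = 1.
Expanding, the x-coefficient is −2ah = -2h; matching it to the data gives h = -4, and then k = -6.
So f(x) = 1(x + 4)² − 6.
Hence h = -4.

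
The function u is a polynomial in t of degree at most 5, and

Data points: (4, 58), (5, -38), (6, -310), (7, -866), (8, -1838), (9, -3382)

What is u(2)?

First differences: -96, -272, -556, -972, -1544. Second differences: -176, -284, -416, -572. Third differences: -108, -132, -156. Fourth differences: -24, -24.
Level-4 differences are constant, so u has degree 4.
Fitting a degree-4 polynomial gives u(t) = -t^4 + 4t³ + 3t² + 2t + 2.
Then u(2) = 34.

34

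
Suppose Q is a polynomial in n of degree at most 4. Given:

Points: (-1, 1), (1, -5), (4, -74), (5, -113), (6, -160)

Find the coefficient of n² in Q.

Write Q(n) = an^4 + bn³ + cn² + dn + e; the 5 given values yield a linear system in the 5 coefficients.
Solving, the top 2 coefficients vanish, and Q(n) = -4n² - 3n + 2.
The coefficient of n² is -4.

-4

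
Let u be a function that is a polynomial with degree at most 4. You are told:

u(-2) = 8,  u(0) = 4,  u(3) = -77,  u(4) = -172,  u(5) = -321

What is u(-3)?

Write u(n) = an^4 + bn³ + cn² + dn + e; the 5 given values yield a linear system in the 5 coefficients.
Solving, the leading coefficient vanishes, and u(n) = -2n³ - 3n² + 4.
Then u(-3) = 31.

31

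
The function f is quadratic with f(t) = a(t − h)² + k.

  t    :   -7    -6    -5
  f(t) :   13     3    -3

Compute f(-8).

27

First differences -10, -6; second difference 4 = 2a, so a = 2.
Expanding, the t-coefficient is −2ah = -4h; matching it to the data gives h = -4, and then k = -5.
So f(t) = 2(t + 4)² − 5.
f(-8) = 2·(-4)² − 5 = 27.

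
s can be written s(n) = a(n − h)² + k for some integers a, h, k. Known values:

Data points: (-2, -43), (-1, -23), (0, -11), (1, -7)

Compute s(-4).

First differences 20, 12, 4; second difference -8 = 2a, so a = -4.
Expanding, the n-coefficient is −2ah = 8h; matching it to the data gives h = 1, and then k = -7.
So s(n) = -4(n − 1)² − 7.
s(-4) = -4·(-5)² − 7 = -107.

-107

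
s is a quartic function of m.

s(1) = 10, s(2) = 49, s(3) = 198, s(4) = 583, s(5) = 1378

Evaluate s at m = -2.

13

Write s(m) = am^4 + bm³ + cm² + dm + e; the 5 given values yield a linear system in the 5 coefficients.
Solving, s(m) = 2m^4 + m³ - m² + 5m + 3.
Then s(-2) = 13.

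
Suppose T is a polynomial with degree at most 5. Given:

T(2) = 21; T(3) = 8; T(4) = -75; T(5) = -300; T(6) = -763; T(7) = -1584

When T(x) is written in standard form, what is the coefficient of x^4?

-1

First differences: -13, -83, -225, -463, -821. Second differences: -70, -142, -238, -358. Third differences: -72, -96, -120. Fourth differences: -24, -24.
Level-4 differences are constant, so T has degree 4.
Fitting a degree-4 polynomial gives T(x) = -x^4 + 2x³ + 2x² + 4x + 5.
The coefficient of x^4 is -1.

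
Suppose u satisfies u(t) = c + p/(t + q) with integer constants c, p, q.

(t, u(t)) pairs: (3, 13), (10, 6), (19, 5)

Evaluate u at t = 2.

22

(u(t) − c)(t + q) = p for each data point; the three points give a linear system in c and q, then p follows.
Solving: c = 4, q = -1, p = 18, so u(t) = 4 + 18/(t − 1).
Then u(2) = 4 + 18/1 = 22.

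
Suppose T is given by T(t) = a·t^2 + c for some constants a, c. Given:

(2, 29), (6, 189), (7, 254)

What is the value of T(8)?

From T(2) = 29 and T(6) = 189: 4a + c = 29 and 36a + c = 189.
Subtracting: 32a = 160, so a = 5; then c = 29 − 5·4 = 9.
So T(t) = 5t² + 9, and T(8) = 329.

329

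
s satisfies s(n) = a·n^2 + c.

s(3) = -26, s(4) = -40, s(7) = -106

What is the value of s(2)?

-16

From s(3) = -26 and s(4) = -40: 9a + c = -26 and 16a + c = -40.
Subtracting: 7a = -14, so a = -2; then c = -26 − (-2)·9 = -8.
So s(n) = -2n² − 8, and s(2) = -16.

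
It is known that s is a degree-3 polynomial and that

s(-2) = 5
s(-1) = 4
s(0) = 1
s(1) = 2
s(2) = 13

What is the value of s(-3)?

-2

First differences: -1, -3, 1, 11. Second differences: -2, 4, 10. Third differences: 6, 6.
Level-3 differences are constant, so s has degree 3.
Fitting a degree-3 polynomial gives s(t) = t³ + 2t² - 2t + 1.
Then s(-3) = -2.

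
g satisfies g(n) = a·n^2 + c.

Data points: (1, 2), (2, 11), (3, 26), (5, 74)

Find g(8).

191

From g(1) = 2 and g(2) = 11: 1a + c = 2 and 4a + c = 11.
Subtracting: 3a = 9, so a = 3; then c = 2 − 3·1 = -1.
So g(n) = 3n² − 1, and g(8) = 191.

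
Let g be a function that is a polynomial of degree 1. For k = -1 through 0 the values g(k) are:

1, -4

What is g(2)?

-14

Write g(k) = ak + b; the 2 given values yield a linear system in the 2 coefficients.
Solving, g(k) = -5k - 4.
Then g(2) = -14.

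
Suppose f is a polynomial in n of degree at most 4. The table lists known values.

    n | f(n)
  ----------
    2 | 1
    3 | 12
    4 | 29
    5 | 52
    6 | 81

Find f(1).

First differences: 11, 17, 23, 29. Second differences: 6, 6, 6.
Level-2 differences are constant, so f has degree 2.
Fitting a degree-2 polynomial gives f(n) = 3n² - 4n - 3.
Then f(1) = -4.

-4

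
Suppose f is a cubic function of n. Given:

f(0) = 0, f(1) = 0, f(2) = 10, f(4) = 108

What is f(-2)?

Write f(n) = an³ + bn² + cn + d; the 4 given values yield a linear system in the 4 coefficients.
Solving, f(n) = 2n³ - n² - n.
Then f(-2) = -18.

-18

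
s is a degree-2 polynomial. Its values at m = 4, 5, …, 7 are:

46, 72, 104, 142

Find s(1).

4

First differences: 26, 32, 38. Second differences: 6, 6.
Level-2 differences are constant, so s has degree 2.
Fitting a degree-2 polynomial gives s(m) = 3m² - m + 2.
Then s(1) = 4.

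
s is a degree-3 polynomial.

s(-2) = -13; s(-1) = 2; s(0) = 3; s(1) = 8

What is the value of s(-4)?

Write s(n) = an³ + bn² + cn + d; the 4 given values yield a linear system in the 4 coefficients.
Solving, s(n) = 3n³ + 2n² + 3.
Then s(-4) = -157.

-157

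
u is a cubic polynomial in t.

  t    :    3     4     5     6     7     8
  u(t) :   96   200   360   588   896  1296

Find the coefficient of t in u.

2

First differences: 104, 160, 228, 308, 400. Second differences: 56, 68, 80, 92. Third differences: 12, 12, 12.
Level-3 differences are constant, so u has degree 3.
Fitting a degree-3 polynomial gives u(t) = 2t³ + 4t² + 2t.
The coefficient of t is 2.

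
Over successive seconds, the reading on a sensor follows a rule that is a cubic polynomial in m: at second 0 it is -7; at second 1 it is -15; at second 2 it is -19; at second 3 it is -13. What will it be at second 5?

Write the value at m as T(m).
Write T(m) = am³ + bm² + cm + d; the 4 given values yield a linear system in the 4 coefficients.
Solving, T(m) = m³ - m² - 8m - 7.
Then T(5) = 53.

53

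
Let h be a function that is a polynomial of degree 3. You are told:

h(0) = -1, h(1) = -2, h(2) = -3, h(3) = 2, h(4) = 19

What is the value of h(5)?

First differences: -1, -1, 5, 17. Second differences: 0, 6, 12. Third differences: 6, 6.
Level-3 differences are constant, so h has degree 3.
Fitting a degree-3 polynomial gives h(k) = k³ - 3k² + k - 1.
Then h(5) = 54.

54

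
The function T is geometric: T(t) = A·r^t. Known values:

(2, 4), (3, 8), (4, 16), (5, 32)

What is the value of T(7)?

Consecutive ratio: 8/4 = 2, and 16/8 = 2, so r = 2.
Then A·2^2 = 4 gives A = 1, and T(t) = 1·2^t.
T(7) = 1·2^7 = 128.

128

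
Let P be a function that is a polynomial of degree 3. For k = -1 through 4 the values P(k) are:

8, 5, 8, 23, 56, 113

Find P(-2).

11

First differences: -3, 3, 15, 33, 57. Second differences: 6, 12, 18, 24. Third differences: 6, 6, 6.
Level-3 differences are constant, so P has degree 3.
Fitting a degree-3 polynomial gives P(k) = k³ + 3k² - k + 5.
Then P(-2) = 11.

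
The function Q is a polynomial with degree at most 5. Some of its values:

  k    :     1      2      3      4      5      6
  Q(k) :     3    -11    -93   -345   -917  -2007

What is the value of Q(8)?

First differences: -14, -82, -252, -572, -1090. Second differences: -68, -170, -320, -518. Third differences: -102, -150, -198. Fourth differences: -48, -48.
Level-4 differences are constant, so Q has degree 4.
Fitting a degree-4 polynomial gives Q(k) = -2k^4 + 3k³ - 2k² + k + 3.
Then Q(8) = -6773.

-6773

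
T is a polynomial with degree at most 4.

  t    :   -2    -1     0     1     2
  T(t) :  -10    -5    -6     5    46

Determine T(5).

529

First differences: 5, -1, 11, 41. Second differences: -6, 12, 30. Third differences: 18, 18.
Level-3 differences are constant, so T has degree 3.
Fitting a degree-3 polynomial gives T(t) = 3t³ + 6t² + 2t - 6.
Then T(5) = 529.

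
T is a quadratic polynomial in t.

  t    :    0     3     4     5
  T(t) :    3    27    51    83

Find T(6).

Write T(t) = at² + bt + c; the 4 given values yield a linear system in the 3 coefficients.
Solving, T(t) = 4t² - 4t + 3.
Then T(6) = 123.

123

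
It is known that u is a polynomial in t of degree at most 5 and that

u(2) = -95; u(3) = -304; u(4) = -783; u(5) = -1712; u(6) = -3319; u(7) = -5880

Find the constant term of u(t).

Write u(t) = at^5 + bt^4 + ct³ + dt² + et + p; the 6 given values yield a linear system in the 6 coefficients.
Solving, the leading coefficient vanishes, and u(t) = -2t^4 - 2t³ - 7t² - 6t - 7.
The constant term is u(0) = -7.

-7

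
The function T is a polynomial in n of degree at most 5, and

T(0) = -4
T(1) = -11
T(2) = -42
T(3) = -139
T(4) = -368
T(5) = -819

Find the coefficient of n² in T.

Write T(n) = an^5 + bn^4 + cn³ + dn² + en + p; the 6 given values yield a linear system in the 6 coefficients.
Solving, the leading coefficient vanishes, and T(n) = -n^4 - n³ - 2n² - 3n - 4.
The coefficient of n² is -2.

-2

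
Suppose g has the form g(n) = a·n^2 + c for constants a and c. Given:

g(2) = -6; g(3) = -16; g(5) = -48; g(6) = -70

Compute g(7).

-96

From g(2) = -6 and g(3) = -16: 4a + c = -6 and 9a + c = -16.
Subtracting: 5a = -10, so a = -2; then c = -6 − (-2)·4 = 2.
So g(n) = -2n² + 2, and g(7) = -96.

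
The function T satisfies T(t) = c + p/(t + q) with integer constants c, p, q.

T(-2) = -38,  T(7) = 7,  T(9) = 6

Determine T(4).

10

(T(t) − c)(t + q) = p for each data point; the three points give a linear system in c and q, then p follows.
Solving: c = 2, q = 1, p = 40, so T(t) = 2 + 40/(t + 1).
Then T(4) = 2 + 40/5 = 10.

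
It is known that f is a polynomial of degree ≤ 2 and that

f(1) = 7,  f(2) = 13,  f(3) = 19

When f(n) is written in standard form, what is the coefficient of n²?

0

First differences: 6, 6.
Level-1 differences are constant, so f has degree 1.
Fitting a degree-1 polynomial gives f(n) = 6n + 1.
The coefficient of n² is 0.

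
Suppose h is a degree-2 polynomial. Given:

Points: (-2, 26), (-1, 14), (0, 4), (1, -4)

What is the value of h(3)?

First differences: -12, -10, -8. Second differences: 2, 2.
Level-2 differences are constant, so h has degree 2.
Fitting a degree-2 polynomial gives h(x) = x² - 9x + 4.
Then h(3) = -14.

-14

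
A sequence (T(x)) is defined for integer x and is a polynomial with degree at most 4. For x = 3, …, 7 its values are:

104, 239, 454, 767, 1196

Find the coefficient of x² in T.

4

First differences: 135, 215, 313, 429. Second differences: 80, 98, 116. Third differences: 18, 18.
Level-3 differences are constant, so T has degree 3.
Fitting a degree-3 polynomial gives T(x) = 3x³ + 4x² - 4x - 1.
The coefficient of x² is 4.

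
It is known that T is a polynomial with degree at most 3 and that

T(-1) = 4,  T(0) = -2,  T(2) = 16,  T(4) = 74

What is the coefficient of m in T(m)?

-1

Write T(m) = am³ + bm² + cm + d; the 4 given values yield a linear system in the 4 coefficients.
Solving, the leading coefficient vanishes, and T(m) = 5m² - m - 2.
The coefficient of m is -1.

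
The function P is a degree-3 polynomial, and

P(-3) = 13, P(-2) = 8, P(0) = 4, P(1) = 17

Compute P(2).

48

Write P(n) = an³ + bn² + cn + d; the 4 given values yield a linear system in the 4 coefficients.
Solving, P(n) = n³ + 6n² + 6n + 4.
Then P(2) = 48.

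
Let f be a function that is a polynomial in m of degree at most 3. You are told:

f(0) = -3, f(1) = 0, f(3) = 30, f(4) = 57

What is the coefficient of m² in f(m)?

Write f(m) = am³ + bm² + cm + d; the 4 given values yield a linear system in the 4 coefficients.
Solving, the leading coefficient vanishes, and f(m) = 4m² - m - 3.
The coefficient of m² is 4.

4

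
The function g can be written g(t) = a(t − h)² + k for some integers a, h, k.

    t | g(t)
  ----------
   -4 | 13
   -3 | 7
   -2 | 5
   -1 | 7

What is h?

First differences -6, -2, 2; second difference 4 = 2a, so a = 2.
Expanding, the t-coefficient is −2ah = -4h; matching it to the data gives h = -2, and then k = 5.
So g(t) = 2(t + 2)² + 5.
Hence h = -2.

-2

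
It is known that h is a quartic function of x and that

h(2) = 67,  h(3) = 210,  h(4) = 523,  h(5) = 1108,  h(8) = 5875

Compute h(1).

Write h(x) = ax^4 + bx³ + cx² + dx + e; the 5 given values yield a linear system in the 5 coefficients.
Solving, h(x) = x^4 + 3x³ + 3x² + 6x + 3.
Then h(1) = 16.

16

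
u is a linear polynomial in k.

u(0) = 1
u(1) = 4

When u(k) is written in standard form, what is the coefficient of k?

Write u(k) = ak + b; the 2 given values yield a linear system in the 2 coefficients.
Solving, u(k) = 3k + 1.
The coefficient of k is 3.

3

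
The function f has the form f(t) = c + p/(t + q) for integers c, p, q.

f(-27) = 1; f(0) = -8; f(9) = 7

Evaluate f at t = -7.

-1

(f(t) − c)(t + q) = p for each data point; the three points give a linear system in c and q, then p follows.
Solving: c = 2, q = -3, p = 30, so f(t) = 2 + 30/(t − 3).
Then f(-7) = 2 + 30/(-10) = -1.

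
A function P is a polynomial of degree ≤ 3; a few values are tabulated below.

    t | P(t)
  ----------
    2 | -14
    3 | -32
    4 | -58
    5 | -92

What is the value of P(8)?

First differences: -18, -26, -34. Second differences: -8, -8.
Level-2 differences are constant, so P has degree 2.
Fitting a degree-2 polynomial gives P(t) = -4t² + 2t - 2.
Then P(8) = -242.

-242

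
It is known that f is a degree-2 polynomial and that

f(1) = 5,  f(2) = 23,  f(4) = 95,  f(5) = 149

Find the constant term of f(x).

-1

Write f(x) = ax² + bx + c; the 4 given values yield a linear system in the 3 coefficients.
Solving, f(x) = 6x² - 1.
The constant term is f(0) = -1.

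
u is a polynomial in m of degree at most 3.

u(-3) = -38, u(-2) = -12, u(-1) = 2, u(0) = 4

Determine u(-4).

Write u(m) = am³ + bm² + cm + d; the 4 given values yield a linear system in the 4 coefficients.
Solving, the leading coefficient vanishes, and u(m) = -6m² - 4m + 4.
Then u(-4) = -76.

-76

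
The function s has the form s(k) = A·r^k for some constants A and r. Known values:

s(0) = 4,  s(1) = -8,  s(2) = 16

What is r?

Consecutive ratio: -8/4 = -2, and 16/(-8) = -2, so r = -2.
Then A·(-2)^0 = 4 gives A = 4, and s(k) = 4·(-2)^k.

-2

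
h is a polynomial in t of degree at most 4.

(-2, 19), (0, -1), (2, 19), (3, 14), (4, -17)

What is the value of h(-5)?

Write h(t) = at^4 + bt³ + ct² + dt + e; the 5 given values yield a linear system in the 5 coefficients.
Solving, the leading coefficient vanishes, and h(t) = -2t³ + 5t² + 8t - 1.
Then h(-5) = 334.

334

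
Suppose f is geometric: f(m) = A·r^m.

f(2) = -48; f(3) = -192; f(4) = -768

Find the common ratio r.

4

Consecutive ratio: -192/(-48) = 4, and -768/(-192) = 4, so r = 4.
Then A·4^2 = -48 gives A = -3, and f(m) = -3·4^m.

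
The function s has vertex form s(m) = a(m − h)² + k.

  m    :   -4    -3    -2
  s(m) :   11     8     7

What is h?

-2

First differences -3, -1; second difference 2 = 2a, so a = 1.
Expanding, the m-coefficient is −2ah = -2h; matching it to the data gives h = -2, and then k = 7.
So s(m) = 1(m + 2)² + 7.
Hence h = -2.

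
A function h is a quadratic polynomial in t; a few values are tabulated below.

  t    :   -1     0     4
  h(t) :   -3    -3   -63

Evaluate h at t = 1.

Write h(t) = at² + bt + c; the 3 given values yield a linear system in the 3 coefficients.
Solving, h(t) = -3t² - 3t - 3.
Then h(1) = -9.

-9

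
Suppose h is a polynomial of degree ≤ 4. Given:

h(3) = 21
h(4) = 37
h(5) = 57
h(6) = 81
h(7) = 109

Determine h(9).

First differences: 16, 20, 24, 28. Second differences: 4, 4, 4.
Level-2 differences are constant, so h has degree 2.
Fitting a degree-2 polynomial gives h(x) = 2x² + 2x - 3.
Then h(9) = 177.

177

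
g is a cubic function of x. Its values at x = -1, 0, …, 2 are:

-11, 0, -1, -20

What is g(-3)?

Write g(x) = ax³ + bx² + cx + d; the 4 given values yield a linear system in the 4 coefficients.
Solving, g(x) = -x³ - 6x² + 6x.
Then g(-3) = -45.

-45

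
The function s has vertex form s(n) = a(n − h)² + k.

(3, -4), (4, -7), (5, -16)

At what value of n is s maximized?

3

First differences -3, -9; second difference -6 = 2a, so a = -3.
Expanding, the n-coefficient is −2ah = 6h; matching it to the data gives h = 3, and then k = -4.
So s(n) = -3(n − 3)² − 4.
Hence h = 3.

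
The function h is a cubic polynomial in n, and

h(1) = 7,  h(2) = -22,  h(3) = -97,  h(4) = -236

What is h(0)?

8

Write h(n) = an³ + bn² + cn + d; the 4 given values yield a linear system in the 4 coefficients.
Solving, h(n) = -3n³ - 5n² + 7n + 8.
The constant term is h(0) = 8.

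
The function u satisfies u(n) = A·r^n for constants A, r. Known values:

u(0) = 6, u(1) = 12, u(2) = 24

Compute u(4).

Consecutive ratio: 12/6 = 2, and 24/12 = 2, so r = 2.
Then A·2^0 = 6 gives A = 6, and u(n) = 6·2^n.
u(4) = 6·2^4 = 96.

96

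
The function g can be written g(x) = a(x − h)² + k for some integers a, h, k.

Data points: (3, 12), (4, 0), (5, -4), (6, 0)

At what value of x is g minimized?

First differences -12, -4, 4; second difference 8 = 2a, so a = 4.
Expanding, the x-coefficient is −2ah = -8h; matching it to the data gives h = 5, and then k = -4.
So g(x) = 4(x − 5)² − 4.
Hence h = 5.

5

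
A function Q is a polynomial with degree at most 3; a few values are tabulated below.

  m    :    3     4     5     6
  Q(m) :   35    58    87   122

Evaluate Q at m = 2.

18

Write Q(m) = am³ + bm² + cm + d; the 4 given values yield a linear system in the 4 coefficients.
Solving, the leading coefficient vanishes, and Q(m) = 3m² + 2m + 2.
Then Q(2) = 18.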